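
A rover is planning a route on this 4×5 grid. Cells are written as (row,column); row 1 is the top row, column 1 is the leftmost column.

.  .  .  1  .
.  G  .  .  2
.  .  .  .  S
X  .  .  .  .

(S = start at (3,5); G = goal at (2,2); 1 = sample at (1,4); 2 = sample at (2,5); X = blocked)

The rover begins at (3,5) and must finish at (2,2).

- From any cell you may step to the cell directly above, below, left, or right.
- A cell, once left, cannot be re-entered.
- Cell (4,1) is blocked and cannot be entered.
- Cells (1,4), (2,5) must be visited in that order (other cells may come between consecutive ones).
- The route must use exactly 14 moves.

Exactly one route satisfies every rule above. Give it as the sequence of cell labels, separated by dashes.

The waypoints must appear in the order (1,4), (2,5), with no cell reused.
Route from (3,5): 4× left (reaching (3,1)), 2× up (reaching (1,1)), 4× right (reaching (1,5)), down to (2,5), 3× left (reaching (2,2)) — 14 moves in all.
Check: order respected (1 at step 9, 2 at step 11); 14 moves as required.

(3,5) - (3,4) - (3,3) - (3,2) - (3,1) - (2,1) - (1,1) - (1,2) - (1,3) - (1,4) - (1,5) - (2,5) - (2,4) - (2,3) - (2,2)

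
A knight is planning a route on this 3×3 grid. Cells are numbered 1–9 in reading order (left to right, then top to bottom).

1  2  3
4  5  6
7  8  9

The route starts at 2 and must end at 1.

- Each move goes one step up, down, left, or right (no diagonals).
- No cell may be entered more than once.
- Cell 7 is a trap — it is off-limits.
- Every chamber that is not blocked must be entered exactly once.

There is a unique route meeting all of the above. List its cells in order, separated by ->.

2 -> 3 -> 6 -> 9 -> 8 -> 5 -> 4 -> 1

Need to visit all 8 open cells exactly once, starting at 2 and ending at 1.
Route from 2: right 1 to 3, down 2 to 9, left 1 to 8, up 1 to 5, left 1 to 4, up 1 to 1 — 7 moves in all.
Check: all 8 open cells covered.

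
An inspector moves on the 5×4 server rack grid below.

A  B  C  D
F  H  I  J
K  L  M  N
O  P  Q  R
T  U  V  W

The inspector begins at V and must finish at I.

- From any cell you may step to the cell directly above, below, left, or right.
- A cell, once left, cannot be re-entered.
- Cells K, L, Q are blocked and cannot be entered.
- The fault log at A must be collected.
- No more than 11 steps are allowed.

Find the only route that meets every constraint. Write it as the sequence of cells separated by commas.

V, W, R, N, J, D, C, B, A, F, H, I

Any route must reach A and still end at I within 11 moves, so the order of the required stops is forced.
Route from V: right to W, 4× up (reaching D), 3× left (reaching A), down to F, 2× right (reaching I) — 11 moves in all.
Check: all required cells visited; 11 ≤ 11 moves.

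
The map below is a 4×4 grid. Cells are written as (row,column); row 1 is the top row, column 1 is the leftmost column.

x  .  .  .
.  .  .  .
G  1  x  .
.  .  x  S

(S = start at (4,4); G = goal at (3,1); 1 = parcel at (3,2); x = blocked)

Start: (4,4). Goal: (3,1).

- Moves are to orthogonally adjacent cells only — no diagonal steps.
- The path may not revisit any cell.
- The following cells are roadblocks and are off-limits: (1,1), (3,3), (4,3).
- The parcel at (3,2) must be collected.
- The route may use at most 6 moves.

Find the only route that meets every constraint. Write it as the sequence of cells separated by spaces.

The budget equals the shortest possible length, so every move has to be on a shortest route through the required cells.
Route from (4,4): 2× up (reaching (2,4)), 2× left (reaching (2,2)), down to (3,2), left to (3,1) — 6 moves in all.
Check: all required cells visited; 6 ≤ 6 moves.

(4,4) (3,4) (2,4) (2,3) (2,2) (3,2) (3,1)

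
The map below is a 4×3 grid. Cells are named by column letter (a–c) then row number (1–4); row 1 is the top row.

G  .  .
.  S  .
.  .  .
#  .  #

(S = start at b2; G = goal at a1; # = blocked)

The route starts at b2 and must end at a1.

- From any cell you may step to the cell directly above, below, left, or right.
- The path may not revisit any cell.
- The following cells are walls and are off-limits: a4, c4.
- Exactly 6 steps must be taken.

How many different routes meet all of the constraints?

2

Need simple routes of exactly 6 moves from b2 to a1 (Manhattan distance 2, so 2 moves are spent on a detour and 2 undoing it).
Enumerating: b2 b3 c3 c2 c1 b1 a1 | b2 c2 c3 b3 a3 a2 a1.
That gives 2 routes.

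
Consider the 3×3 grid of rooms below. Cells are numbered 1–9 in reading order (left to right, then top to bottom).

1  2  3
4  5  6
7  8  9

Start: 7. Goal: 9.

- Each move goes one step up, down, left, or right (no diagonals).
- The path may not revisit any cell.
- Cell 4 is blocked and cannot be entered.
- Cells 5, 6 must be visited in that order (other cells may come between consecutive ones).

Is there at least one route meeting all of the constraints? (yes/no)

yes

One route that works: 7 → 8 → 5 → 6 → 9.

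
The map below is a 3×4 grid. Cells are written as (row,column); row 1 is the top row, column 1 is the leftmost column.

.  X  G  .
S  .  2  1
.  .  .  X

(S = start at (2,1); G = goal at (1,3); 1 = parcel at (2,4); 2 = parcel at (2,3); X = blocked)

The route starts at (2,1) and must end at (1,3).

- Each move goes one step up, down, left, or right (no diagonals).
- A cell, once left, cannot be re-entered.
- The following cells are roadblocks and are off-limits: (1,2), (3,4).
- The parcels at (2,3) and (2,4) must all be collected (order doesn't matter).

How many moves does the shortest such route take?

Any route passes through (2,3) and (2,4) in some order between (2,1) and (1,3). Summing Manhattan distances along each leg and taking the cheapest ordering ((2,1) → (2,4) → (2,3) → (1,3)) gives a lower bound of 3 + 1 + 1 = 5 moves.
A route of 5 moves achieves this: (2,1) → (2,2) → (2,3) → (2,4) → (1,4) → (1,3).
Since 5 matches the lower bound, it is optimal.

5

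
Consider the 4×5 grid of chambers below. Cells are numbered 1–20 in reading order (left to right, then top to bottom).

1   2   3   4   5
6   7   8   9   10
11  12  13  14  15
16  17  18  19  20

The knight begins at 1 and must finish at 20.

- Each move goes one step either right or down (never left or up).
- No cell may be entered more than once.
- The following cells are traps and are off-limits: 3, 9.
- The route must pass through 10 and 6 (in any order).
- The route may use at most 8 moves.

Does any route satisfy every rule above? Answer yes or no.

no

Right/down moves force the required cells to be taken in the order 6, 10. Every right/down route from 6 to 10 runs into a blocked cell, so that leg cannot be completed.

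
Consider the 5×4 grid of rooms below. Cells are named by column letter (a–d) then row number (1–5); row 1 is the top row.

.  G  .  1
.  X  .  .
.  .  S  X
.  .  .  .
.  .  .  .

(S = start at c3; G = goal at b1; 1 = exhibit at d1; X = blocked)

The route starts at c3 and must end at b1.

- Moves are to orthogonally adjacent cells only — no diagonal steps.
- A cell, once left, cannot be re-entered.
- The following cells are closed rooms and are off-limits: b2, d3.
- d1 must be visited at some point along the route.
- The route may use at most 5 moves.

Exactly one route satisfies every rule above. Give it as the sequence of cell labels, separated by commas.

The 5-move cap with required stops at d1 leaves no slack for detours.
Route from c3: up to c2, right to d2, up to d1, 2× left (reaching b1) — 5 moves in all.
Check: all required cells visited; 5 ≤ 5 moves.

c3, c2, d2, d1, c1, b1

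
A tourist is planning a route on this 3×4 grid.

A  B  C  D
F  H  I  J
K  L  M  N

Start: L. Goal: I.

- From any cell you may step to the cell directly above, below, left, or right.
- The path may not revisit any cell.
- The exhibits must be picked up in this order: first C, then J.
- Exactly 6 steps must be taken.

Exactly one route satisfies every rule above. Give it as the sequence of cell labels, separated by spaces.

The waypoints must appear in the order C, J, with no cell reused.
Route from L: up 2 to B, right 2 to D, down 1 to J, left 1 to I — 6 moves in all.
Check: order respected (C at step 3, J at step 5); 6 moves as required.

L H B C D J I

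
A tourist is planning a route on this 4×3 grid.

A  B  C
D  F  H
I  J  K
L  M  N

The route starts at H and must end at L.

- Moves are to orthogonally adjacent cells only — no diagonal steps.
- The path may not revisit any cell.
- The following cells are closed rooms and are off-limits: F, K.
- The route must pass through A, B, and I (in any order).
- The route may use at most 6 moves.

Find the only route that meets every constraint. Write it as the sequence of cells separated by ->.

The budget equals the shortest possible length, so every move has to be on a shortest route through the required cells.
Route from H: up to C, 2× left (reaching A), 3× down (reaching L) — 6 moves in all.
Check: all required cells visited; 6 ≤ 6 moves.

H -> C -> B -> A -> D -> I -> L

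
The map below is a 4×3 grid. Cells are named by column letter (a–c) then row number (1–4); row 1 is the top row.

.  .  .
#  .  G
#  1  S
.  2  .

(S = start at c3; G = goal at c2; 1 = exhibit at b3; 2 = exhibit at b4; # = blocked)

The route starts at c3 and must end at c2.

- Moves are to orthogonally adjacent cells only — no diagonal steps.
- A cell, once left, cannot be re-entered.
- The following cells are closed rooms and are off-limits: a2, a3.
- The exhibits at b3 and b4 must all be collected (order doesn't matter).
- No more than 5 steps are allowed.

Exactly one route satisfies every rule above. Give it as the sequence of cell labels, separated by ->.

The budget equals the shortest possible length, so every move has to be on a shortest route through the required cells.
Route from c3: down to c4, left to b4, 2× up (reaching b2), right to c2 — 5 moves in all.
Check: all required cells visited; 5 ≤ 5 moves.

c3 -> c4 -> b4 -> b3 -> b2 -> c2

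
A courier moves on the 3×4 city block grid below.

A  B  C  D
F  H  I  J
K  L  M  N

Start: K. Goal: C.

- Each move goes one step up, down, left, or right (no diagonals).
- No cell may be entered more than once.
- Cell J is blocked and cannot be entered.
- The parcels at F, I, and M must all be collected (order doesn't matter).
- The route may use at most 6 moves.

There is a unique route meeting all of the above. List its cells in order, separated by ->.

Any route must reach F, I, and M and still end at C within 6 moves, so the order of the required stops is forced.
Route from K: up to F, right to H, down to L, right to M, 2× up (reaching C) — 6 moves in all.
Check: all required cells visited; 6 ≤ 6 moves.

K -> F -> H -> L -> M -> I -> C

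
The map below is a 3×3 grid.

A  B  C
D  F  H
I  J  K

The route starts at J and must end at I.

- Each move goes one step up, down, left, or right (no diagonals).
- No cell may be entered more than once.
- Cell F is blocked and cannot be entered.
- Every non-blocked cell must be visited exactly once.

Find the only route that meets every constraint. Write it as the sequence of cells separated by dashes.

J - K - H - C - B - A - D - I

Need to visit all 8 open cells exactly once, starting at J and ending at I.
Cell K has only two open neighbours (H and J), so the path must pass straight through it: one of those is the cell it's entered from and the other is where it exits.
Route from J: right 1 to K, up 2 to C, left 2 to A, down 2 to I — 7 moves in all.
Check: all 8 open cells covered.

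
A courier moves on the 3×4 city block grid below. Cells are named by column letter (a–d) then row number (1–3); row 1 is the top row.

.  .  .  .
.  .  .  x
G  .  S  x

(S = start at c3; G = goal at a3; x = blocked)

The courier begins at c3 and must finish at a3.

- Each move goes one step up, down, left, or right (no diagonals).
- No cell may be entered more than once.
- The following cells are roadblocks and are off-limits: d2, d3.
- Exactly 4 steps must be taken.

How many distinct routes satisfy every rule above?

Need simple routes of exactly 4 moves from c3 to a3 (Manhattan distance 2, so 1 moves are spent on a detour and 1 undoing it).
Enumerating: c3 c2 b2 b3 a3 | c3 c2 b2 a2 a3 | c3 b3 b2 a2 a3.
That gives 3 routes.

3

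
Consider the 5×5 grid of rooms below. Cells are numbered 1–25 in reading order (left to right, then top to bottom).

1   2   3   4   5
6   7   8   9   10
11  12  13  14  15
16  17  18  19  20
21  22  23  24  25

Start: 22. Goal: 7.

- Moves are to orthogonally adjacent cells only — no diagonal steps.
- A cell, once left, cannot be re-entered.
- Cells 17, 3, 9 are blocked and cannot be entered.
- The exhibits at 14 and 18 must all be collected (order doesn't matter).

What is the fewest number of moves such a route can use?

Any route passes through 14 and 18 in some order between 22 and 7. Summing Manhattan distances along each leg and taking the cheapest ordering (22 → 18 → 14 → 7) gives a lower bound of 2 + 2 + 3 = 7 moves.
A route of 7 moves achieves this: 22 → 23 → 18 → 19 → 14 → 13 → 8 → 7.
Since 7 matches the lower bound, it is optimal.

7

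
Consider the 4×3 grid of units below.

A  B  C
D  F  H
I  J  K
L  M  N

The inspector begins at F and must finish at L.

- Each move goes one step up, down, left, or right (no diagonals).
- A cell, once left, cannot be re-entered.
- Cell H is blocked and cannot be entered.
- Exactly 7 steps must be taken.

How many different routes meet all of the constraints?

2

Need simple routes of exactly 7 moves from F to L (Manhattan distance 3, so 2 moves are spent on a detour and 2 undoing it).
Enumerating: F B A D I J M L | F D I J K N M L.
That gives 2 routes.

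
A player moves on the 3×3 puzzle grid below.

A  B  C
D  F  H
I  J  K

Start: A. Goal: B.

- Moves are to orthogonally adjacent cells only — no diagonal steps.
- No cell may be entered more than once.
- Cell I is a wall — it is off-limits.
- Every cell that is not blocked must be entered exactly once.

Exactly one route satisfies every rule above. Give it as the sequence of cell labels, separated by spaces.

A D F J K H C B

Need to visit all 8 open cells exactly once, starting at A and ending at B.
Cell K has only two open neighbours (H and J), so the path must pass straight through it: one of those is the cell it's entered from and the other is where it exits.
Route from A: down to D, right to F, down to J, right to K, 2× up (reaching C), left to B — 7 moves in all.
Check: all 8 open cells covered.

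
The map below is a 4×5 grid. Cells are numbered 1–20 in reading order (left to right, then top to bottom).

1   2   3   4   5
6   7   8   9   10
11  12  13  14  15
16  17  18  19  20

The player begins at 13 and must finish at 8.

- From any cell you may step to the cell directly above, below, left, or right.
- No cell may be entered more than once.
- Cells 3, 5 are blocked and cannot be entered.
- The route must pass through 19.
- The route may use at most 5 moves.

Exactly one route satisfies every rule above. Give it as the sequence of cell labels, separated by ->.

13 -> 18 -> 19 -> 14 -> 9 -> 8

The budget equals the shortest possible length, so every move has to be on a shortest route through the required cells.
Route from 13: down 1 to 18, right 1 to 19, up 2 to 9, left 1 to 8 — 5 moves in all.
Check: all required cells visited; 5 ≤ 5 moves.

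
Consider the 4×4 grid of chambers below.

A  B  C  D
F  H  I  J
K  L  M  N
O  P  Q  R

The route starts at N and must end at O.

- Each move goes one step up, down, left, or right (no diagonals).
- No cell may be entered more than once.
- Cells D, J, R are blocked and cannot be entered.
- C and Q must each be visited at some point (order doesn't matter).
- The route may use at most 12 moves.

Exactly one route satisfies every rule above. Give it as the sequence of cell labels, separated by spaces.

N M Q P L H I C B A F K O

The budget equals the shortest possible length, so every move has to be on a shortest route through the required cells.
Route from N: left 1 to M, down 1 to Q, left 1 to P, up 2 to H, right 1 to I, up 1 to C, left 2 to A, down 3 to O — 12 moves in all.
Check: all required cells visited; 12 ≤ 12 moves.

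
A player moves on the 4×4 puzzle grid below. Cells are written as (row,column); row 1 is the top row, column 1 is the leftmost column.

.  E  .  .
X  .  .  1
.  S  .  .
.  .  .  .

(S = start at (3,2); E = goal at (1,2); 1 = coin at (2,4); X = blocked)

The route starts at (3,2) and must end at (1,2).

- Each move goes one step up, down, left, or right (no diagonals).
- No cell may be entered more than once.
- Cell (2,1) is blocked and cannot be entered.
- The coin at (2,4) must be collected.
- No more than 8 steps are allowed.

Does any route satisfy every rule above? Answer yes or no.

yes

One route that works: (3,2) → (2,2) → (2,3) → (2,4) → (1,4) → (1,3) → (1,2).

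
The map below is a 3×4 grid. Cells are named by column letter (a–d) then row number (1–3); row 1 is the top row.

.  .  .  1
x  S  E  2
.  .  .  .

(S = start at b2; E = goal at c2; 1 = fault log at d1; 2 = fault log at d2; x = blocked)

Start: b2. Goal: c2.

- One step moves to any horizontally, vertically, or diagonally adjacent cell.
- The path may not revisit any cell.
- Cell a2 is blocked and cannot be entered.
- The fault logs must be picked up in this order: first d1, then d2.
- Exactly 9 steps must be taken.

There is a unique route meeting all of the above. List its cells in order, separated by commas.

b2, a1, b1, c1, d1, d2, d3, c3, b3, c2

The waypoints must appear in the order d1, d2, with no cell reused.
Route from b2: up-left to a1, 3× right (reaching d1), 2× down (reaching d3), 2× left (reaching b3), up-right to c2 — 9 moves in all.
Check: order respected (1 at step 4, 2 at step 5); 9 moves as required.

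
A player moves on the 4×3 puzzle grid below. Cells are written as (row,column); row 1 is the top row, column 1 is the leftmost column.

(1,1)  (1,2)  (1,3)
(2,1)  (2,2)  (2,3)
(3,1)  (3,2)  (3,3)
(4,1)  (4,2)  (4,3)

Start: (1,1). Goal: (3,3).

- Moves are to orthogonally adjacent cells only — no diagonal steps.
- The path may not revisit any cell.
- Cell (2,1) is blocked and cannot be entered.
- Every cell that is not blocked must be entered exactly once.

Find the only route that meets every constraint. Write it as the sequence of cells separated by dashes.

Need to visit all 11 open cells exactly once, starting at (1,1) and ending at (3,3).
Route from (1,1): 2× right (reaching (1,3)), down to (2,3), left to (2,2), down to (3,2), left to (3,1), down to (4,1), 2× right (reaching (4,3)), up to (3,3) — 10 moves in all.
Check: all 11 open cells covered.

(1,1) - (1,2) - (1,3) - (2,3) - (2,2) - (3,2) - (3,1) - (4,1) - (4,2) - (4,3) - (3,3)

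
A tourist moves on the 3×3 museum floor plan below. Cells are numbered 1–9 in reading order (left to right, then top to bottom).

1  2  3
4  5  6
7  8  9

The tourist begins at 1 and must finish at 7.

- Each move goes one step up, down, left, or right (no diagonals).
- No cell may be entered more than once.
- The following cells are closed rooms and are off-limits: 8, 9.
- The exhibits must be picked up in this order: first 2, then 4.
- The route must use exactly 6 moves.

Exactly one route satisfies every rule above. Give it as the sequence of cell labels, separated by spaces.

The waypoints must appear in the order 2, 4, with no cell reused.
Route from 1: right 2 to 3, down 1 to 6, left 2 to 4, down 1 to 7 — 6 moves in all.
Check: order respected (2 at step 1, 4 at step 5); 6 moves as required.

1 2 3 6 5 4 7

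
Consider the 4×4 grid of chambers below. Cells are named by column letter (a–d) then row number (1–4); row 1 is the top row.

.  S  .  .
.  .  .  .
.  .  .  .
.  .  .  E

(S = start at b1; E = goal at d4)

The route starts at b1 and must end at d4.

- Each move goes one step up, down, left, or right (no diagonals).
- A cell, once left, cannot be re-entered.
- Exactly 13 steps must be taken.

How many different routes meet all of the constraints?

27

Need simple routes of exactly 13 moves from b1 to d4 (Manhattan distance 5, so 4 moves are spent on a detour and 4 undoing it).
Branch systematically from the start, pruning whenever the remaining move budget drops below the Manhattan distance to d4 or differs from it in parity. Grouping the completions by first move — via b2: 5; via a1: 11; via c1: 11 — and summing: 5 + 11 + 11 = 27.
That gives 27 routes.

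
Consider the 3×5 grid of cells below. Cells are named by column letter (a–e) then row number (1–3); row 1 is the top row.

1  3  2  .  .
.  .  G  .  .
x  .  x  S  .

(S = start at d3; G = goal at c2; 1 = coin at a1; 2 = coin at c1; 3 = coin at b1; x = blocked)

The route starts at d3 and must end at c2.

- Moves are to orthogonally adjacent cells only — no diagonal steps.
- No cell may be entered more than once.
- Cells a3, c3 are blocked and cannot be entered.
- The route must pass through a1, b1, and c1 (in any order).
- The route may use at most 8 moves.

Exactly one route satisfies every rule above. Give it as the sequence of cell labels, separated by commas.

Any route must reach a1, b1, and c1 and still end at c2 within 8 moves, so the order of the required stops is forced.
Route from d3: up 2 to d1, left 3 to a1, down 1 to a2, right 2 to c2 — 8 moves in all.
Check: all required cells visited; 8 ≤ 8 moves.

d3, d2, d1, c1, b1, a1, a2, b2, c2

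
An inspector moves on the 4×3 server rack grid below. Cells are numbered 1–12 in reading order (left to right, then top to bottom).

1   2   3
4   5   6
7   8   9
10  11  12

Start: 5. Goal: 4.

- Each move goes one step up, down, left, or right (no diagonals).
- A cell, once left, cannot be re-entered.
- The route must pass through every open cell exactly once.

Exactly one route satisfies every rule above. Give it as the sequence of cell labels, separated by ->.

5 -> 8 -> 7 -> 10 -> 11 -> 12 -> 9 -> 6 -> 3 -> 2 -> 1 -> 4

Need to visit all 12 open cells exactly once, starting at 5 and ending at 4.
Cell 1 has only two open neighbours (4 and 2), so the path must pass straight through it: one of those is the cell it's entered from and the other is where it exits.
Route from 5: down 1 to 8, left 1 to 7, down 1 to 10, right 2 to 12, up 3 to 3, left 2 to 1, down 1 to 4 — 11 moves in all.
Check: all 12 open cells covered.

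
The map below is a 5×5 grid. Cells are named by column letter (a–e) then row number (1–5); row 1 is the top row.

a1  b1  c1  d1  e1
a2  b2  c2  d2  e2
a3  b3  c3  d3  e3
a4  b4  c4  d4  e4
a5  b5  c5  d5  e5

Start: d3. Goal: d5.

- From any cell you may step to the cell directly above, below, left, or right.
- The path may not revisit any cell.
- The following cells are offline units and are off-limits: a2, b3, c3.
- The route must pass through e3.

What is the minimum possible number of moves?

Any route passes through e3 somewhere between d3 and d5. Summing Manhattan distances along the two legs (d3 → e3 → d5) gives a lower bound of 1 + 3 = 4 moves.
A route of 4 moves achieves this: d3 → e3 → e4 → e5 → d5.
Since 4 matches the lower bound, it is optimal.

4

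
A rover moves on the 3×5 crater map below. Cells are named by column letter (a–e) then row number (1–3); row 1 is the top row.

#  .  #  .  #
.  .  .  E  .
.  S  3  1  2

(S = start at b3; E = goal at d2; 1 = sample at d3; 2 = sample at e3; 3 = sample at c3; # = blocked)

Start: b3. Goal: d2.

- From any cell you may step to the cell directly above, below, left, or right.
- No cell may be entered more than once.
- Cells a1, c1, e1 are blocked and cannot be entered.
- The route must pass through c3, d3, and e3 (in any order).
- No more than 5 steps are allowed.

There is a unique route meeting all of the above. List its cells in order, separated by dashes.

The 5-move cap with required stops at c3, d3, e3 leaves no slack for detours.
Route from b3: 3× right (reaching e3), up to e2, left to d2 — 5 moves in all.
Check: all required cells visited; 5 ≤ 5 moves.

b3 - c3 - d3 - e3 - e2 - d2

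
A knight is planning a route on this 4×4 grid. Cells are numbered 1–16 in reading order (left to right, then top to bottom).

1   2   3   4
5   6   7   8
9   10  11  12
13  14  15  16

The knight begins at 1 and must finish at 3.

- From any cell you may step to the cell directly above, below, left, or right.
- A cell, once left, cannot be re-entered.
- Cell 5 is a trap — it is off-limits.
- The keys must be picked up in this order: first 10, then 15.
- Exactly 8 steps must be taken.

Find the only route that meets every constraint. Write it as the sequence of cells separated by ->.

1 -> 2 -> 6 -> 10 -> 14 -> 15 -> 11 -> 7 -> 3

The waypoints must appear in the order 10, 15, with no cell reused.
Route from 1: right 1 to 2, down 3 to 14, right 1 to 15, up 3 to 3 — 8 moves in all.
Check: order respected (10 at step 3, 15 at step 5); 8 moves as required.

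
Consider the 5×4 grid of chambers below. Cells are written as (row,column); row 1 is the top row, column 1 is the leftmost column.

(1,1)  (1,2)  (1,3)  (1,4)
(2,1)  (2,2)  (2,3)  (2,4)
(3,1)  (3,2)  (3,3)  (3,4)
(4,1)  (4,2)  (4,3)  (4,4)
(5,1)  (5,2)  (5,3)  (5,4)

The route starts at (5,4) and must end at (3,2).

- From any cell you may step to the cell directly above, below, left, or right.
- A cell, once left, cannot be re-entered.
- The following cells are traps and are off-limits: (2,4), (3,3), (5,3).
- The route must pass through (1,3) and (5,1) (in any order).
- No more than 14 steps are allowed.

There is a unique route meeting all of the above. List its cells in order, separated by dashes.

The 14-move cap with required stops at (1,3), (5,1) leaves no slack for detours.
Route from (5,4): up to (4,4), 2× left (reaching (4,2)), down to (5,2), left to (5,1), 4× up (reaching (1,1)), 2× right (reaching (1,3)), down to (2,3), left to (2,2), down to (3,2) — 14 moves in all.
Check: all required cells visited; 14 ≤ 14 moves.

(5,4) - (4,4) - (4,3) - (4,2) - (5,2) - (5,1) - (4,1) - (3,1) - (2,1) - (1,1) - (1,2) - (1,3) - (2,3) - (2,2) - (3,2)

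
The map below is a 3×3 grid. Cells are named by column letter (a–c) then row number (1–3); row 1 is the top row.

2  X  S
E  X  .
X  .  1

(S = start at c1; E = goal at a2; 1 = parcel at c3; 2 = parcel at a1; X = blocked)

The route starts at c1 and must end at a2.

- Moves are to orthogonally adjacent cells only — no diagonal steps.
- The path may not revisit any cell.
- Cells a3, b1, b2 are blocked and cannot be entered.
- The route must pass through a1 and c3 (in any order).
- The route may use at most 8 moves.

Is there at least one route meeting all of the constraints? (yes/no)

no

The blocked cells wall a1 off from c1 completely — no sequence of moves reaches it at all, so no route can satisfy the rules.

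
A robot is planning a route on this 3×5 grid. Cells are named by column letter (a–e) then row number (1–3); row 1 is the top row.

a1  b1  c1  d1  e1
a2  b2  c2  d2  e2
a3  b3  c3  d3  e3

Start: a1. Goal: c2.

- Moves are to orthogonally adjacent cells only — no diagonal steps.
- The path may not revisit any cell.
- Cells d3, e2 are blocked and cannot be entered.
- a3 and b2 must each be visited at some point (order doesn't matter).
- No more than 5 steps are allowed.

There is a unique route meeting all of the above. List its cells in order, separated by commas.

The 5-move cap with required stops at a3, b2 leaves no slack for detours.
Route from a1: down 2 to a3, right 1 to b3, up 1 to b2, right 1 to c2 — 5 moves in all.
Check: all required cells visited; 5 ≤ 5 moves.

a1, a2, a3, b3, b2, c2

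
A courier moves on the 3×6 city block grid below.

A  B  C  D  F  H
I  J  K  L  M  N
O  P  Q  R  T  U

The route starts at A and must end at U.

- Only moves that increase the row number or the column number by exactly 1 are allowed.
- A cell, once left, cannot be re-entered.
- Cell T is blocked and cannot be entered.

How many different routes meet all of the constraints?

A right/down-only route from A to U makes exactly 2 down-moves and 5 right-moves in some order.
With no other constraints that would be C(7,2) = 21 routes.
Subtract routes through each blocked cell (inclusion–exclusion for overlaps): − through T: 15 → 6.
That gives 6 routes.

6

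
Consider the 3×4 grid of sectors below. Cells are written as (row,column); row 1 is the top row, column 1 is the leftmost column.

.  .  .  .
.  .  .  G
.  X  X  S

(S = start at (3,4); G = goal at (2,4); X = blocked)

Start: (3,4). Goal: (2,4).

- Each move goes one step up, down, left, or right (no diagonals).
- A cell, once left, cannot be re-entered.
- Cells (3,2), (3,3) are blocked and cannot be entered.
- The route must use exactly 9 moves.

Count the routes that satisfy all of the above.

Need simple routes of exactly 9 moves from (3,4) to (2,4) (Manhattan distance 1, so 4 moves are spent on a detour and 4 undoing it).
No route satisfies every constraint, so the count is 0.

0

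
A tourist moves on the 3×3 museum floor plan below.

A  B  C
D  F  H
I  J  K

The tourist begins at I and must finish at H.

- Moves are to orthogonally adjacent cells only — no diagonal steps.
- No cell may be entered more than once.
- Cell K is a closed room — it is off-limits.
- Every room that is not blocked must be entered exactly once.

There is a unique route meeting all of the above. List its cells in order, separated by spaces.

Need to visit all 8 open cells exactly once, starting at I and ending at H.
Route from I: right to J, up to F, left to D, up to A, 2× right (reaching C), down to H — 7 moves in all.
Check: all 8 open cells covered.

I J F D A B C H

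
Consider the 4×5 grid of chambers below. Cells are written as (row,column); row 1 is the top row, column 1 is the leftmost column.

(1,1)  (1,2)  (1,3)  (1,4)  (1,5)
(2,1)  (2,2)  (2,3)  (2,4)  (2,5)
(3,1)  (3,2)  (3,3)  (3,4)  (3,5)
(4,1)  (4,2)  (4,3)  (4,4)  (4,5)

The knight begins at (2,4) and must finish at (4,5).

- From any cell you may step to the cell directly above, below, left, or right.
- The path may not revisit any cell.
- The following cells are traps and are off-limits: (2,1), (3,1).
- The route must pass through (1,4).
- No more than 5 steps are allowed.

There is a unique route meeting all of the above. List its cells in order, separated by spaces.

The 5-move cap with required stops at (1,4) leaves no slack for detours.
Route from (2,4): up 1 to (1,4), right 1 to (1,5), down 3 to (4,5) — 5 moves in all.
Check: all required cells visited; 5 ≤ 5 moves.

(2,4) (1,4) (1,5) (2,5) (3,5) (4,5)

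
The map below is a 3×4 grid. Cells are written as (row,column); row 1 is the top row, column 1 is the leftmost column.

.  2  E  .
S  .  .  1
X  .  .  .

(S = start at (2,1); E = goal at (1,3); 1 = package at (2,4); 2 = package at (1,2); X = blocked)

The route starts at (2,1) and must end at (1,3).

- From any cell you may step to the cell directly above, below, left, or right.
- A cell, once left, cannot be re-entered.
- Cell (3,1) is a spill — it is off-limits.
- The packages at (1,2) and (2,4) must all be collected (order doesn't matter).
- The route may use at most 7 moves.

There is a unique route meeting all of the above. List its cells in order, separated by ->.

The 7-move cap with required stops at (1,2), (2,4) leaves no slack for detours.
Route from (2,1): up to (1,1), right to (1,2), down to (2,2), 2× right (reaching (2,4)), up to (1,4), left to (1,3) — 7 moves in all.
Check: all required cells visited; 7 ≤ 7 moves.

(2,1) -> (1,1) -> (1,2) -> (2,2) -> (2,3) -> (2,4) -> (1,4) -> (1,3)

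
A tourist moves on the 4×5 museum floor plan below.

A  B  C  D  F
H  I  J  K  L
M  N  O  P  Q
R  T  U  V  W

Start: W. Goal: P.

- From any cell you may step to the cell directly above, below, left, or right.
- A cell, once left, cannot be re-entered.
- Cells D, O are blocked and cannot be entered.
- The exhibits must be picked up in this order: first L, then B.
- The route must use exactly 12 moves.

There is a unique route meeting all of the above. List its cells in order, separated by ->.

The waypoints must appear in the order L, B, with no cell reused.
Route from W: 2× up (reaching L), 2× left (reaching J), up to C, left to B, 3× down (reaching T), 2× right (reaching V), up to P — 12 moves in all.
Check: order respected (L at step 2, B at step 6); 12 moves as required.

W -> Q -> L -> K -> J -> C -> B -> I -> N -> T -> U -> V -> P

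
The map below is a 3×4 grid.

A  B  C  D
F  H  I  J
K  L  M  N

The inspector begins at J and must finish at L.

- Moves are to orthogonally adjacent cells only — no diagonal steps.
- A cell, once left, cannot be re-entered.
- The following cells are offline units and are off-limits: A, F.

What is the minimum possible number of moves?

The Manhattan distance from J to L is |2−3| + |4−2| = 3, so at least 3 moves are needed.
A route of 3 moves achieves this: J → N → M → L.
Since 3 matches the lower bound, it is optimal.

3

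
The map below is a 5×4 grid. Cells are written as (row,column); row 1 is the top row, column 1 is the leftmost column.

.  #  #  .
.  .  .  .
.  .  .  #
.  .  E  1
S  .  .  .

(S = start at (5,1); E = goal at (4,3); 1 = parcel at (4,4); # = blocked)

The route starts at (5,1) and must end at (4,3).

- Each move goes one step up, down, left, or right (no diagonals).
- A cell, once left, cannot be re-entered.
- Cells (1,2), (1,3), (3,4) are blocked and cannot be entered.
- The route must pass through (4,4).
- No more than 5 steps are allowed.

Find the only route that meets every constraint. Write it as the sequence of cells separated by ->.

The 5-move cap with required stops at (4,4) leaves no slack for detours.
Route from (5,1): right 3 to (5,4), up 1 to (4,4), left 1 to (4,3) — 5 moves in all.
Check: all required cells visited; 5 ≤ 5 moves.

(5,1) -> (5,2) -> (5,3) -> (5,4) -> (4,4) -> (4,3)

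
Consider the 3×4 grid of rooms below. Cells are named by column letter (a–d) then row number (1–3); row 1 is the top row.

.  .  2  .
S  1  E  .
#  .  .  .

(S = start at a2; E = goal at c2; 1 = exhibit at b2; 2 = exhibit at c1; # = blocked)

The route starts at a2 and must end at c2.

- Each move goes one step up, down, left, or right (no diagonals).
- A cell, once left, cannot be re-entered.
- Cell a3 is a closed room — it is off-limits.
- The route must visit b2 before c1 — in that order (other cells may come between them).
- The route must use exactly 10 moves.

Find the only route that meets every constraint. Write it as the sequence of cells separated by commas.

The waypoints must appear in the order b2, c1, with no cell reused.
Route from a2: up to a1, right to b1, 2× down (reaching b3), 2× right (reaching d3), 2× up (reaching d1), left to c1, down to c2 — 10 moves in all.
Check: order respected (1 at step 3, 2 at step 9); 10 moves as required.

a2, a1, b1, b2, b3, c3, d3, d2, d1, c1, c2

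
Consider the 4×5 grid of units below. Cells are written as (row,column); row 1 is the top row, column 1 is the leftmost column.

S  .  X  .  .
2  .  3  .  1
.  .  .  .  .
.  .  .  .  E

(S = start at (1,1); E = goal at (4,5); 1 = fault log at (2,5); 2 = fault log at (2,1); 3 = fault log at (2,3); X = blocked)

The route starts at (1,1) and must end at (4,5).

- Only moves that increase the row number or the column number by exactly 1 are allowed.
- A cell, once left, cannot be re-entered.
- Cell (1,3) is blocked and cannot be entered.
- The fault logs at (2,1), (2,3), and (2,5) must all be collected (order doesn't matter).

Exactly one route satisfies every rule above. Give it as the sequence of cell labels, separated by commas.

Moves only go right or down, so the column and row indices never decrease.
Route from (1,1): down to (2,1), 4× right (reaching (2,5)), 2× down (reaching (4,5)) — 7 moves in all.
Check: all required cells visited.

(1,1), (2,1), (2,2), (2,3), (2,4), (2,5), (3,5), (4,5)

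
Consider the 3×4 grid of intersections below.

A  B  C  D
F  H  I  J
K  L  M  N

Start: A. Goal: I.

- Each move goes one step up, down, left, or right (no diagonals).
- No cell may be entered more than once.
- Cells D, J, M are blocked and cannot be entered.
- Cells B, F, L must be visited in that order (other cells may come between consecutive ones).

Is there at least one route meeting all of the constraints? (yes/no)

no

Ignoring the required order, 1 revisit-free route from A to I passes through all of B, F, and L; the waypoint orders that occur are F → L → B (1) — never B → F → L.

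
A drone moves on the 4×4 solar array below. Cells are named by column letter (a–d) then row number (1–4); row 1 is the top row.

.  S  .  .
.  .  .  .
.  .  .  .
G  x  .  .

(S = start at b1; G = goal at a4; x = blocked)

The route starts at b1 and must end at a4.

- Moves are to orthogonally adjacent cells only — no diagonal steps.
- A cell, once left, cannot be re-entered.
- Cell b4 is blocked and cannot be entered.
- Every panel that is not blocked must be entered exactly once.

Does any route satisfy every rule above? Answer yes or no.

One route that works: b1 → a1 → a2 → b2 → c2 → c1 → d1 → d2 → d3 → d4 → c4 → c3 → b3 → a3 → a4.

yes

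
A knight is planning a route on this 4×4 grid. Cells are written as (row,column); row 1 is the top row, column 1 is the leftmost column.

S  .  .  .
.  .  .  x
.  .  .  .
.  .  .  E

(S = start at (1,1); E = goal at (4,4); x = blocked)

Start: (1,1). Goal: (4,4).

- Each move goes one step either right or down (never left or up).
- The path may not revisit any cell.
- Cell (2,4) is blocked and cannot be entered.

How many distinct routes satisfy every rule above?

16

A right/down-only route from (1,1) to (4,4) makes exactly 3 down-moves and 3 right-moves in some order.
With no other constraints that would be C(6,3) = 20 routes.
Subtract routes through each blocked cell (inclusion–exclusion for overlaps): − through (2,4): 4 → 16.
That gives 16 routes.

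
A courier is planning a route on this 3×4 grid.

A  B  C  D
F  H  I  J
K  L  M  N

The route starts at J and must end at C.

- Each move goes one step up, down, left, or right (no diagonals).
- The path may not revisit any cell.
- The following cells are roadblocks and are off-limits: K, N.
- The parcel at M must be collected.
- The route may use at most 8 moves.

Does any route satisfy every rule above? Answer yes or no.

yes

One route that works: J → I → M → L → H → B → C.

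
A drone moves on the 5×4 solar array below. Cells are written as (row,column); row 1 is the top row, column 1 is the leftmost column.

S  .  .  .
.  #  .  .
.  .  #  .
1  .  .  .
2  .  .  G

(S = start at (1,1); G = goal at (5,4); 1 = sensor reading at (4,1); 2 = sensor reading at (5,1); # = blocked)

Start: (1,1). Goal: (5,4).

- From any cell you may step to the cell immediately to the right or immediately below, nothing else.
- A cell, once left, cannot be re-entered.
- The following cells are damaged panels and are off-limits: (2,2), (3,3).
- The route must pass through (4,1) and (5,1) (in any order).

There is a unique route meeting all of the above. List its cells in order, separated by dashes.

Moves only go right or down, so the column and row indices never decrease.
Route from (1,1): 4× down (reaching (5,1)), 3× right (reaching (5,4)) — 7 moves in all.
Check: all required cells visited.

(1,1) - (2,1) - (3,1) - (4,1) - (5,1) - (5,2) - (5,3) - (5,4)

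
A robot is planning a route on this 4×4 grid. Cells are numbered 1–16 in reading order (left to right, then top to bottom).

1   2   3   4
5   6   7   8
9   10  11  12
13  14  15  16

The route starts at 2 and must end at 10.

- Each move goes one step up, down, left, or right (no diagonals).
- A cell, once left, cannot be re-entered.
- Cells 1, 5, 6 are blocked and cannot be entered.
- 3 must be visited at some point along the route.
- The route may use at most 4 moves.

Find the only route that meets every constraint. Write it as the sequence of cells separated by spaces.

2 3 7 11 10

The 4-move cap with required stops at 3 leaves no slack for detours.
Route from 2: right to 3, 2× down (reaching 11), left to 10 — 4 moves in all.
Check: all required cells visited; 4 ≤ 4 moves.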